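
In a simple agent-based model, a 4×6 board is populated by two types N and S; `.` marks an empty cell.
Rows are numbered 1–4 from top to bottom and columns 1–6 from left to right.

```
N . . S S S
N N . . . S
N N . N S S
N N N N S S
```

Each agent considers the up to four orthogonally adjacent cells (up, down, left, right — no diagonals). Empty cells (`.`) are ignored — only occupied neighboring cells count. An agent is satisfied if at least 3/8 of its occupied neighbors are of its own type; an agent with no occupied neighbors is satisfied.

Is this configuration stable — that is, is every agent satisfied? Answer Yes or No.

Row 1: (1,1)N 1/1 ✓ · (1,4)S 1/1 ✓ · (1,5)S 2/2 ✓ · (1,6)S 2/2 ✓
Row 2: (2,1)N 3/3 ✓ · (2,2)N 2/2 ✓ · (2,6)S 2/2 ✓
Row 3: (3,1)N 3/3 ✓ · (3,2)N 3/3 ✓ · (3,4)N 1/2 ✓ · (3,5)S 2/3 ✓ · (3,6)S 3/3 ✓
Row 4: (4,1)N 2/2 ✓ · (4,2)N 3/3 ✓ · (4,3)N 2/2 ✓ · (4,4)N 2/3 ✓ · (4,5)S 2/3 ✓ · (4,6)S 2/2 ✓
All meet the threshold, so the configuration is stable.

Yes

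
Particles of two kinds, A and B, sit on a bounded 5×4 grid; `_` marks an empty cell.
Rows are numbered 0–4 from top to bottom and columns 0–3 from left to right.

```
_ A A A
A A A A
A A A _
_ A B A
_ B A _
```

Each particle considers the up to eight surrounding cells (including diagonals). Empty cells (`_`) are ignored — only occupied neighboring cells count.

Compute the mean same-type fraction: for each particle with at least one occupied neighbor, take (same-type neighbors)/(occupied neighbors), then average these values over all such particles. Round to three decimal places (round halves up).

(0,1)A 4/4
(0,2)A 5/5
(0,3)A 3/3
(1,0)A 4/4
(1,1)A 7/7
(1,2)A 7/7
(1,3)A 4/4
(2,0)A 4/4
(2,1)A 6/7
(2,2)A 6/7
(3,1)A 4/6
(3,2)B 1/6
(3,3)A 2/3
(4,1)B 1/3
(4,2)A 2/4
Sum over 15 particles: 4/4 + 5/5 + 3/3 + 4/4 + 7/7 + 7/7 + 4/4 + 4/4 + 6/7 + 6/7 + 4/6 + 1/6 + 2/3 + 1/3 + 2/4 = 253/21; mean = 253/21 ÷ 15 = 253/315 = 0.803174… → 0.803.

0.803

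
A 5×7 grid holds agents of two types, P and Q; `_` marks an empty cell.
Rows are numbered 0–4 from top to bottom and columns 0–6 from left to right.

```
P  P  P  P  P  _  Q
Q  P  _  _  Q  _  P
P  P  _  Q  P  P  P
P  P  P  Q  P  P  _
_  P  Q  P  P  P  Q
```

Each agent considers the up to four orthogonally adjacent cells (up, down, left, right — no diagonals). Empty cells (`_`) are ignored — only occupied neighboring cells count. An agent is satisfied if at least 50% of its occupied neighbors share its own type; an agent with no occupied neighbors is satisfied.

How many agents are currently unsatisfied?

8

(0,0)P 1/2 ✓
(0,1)P 3/3 ✓
(0,2)P 2/2 ✓
(0,3)P 2/2 ✓
(0,4)P 1/2 ✓
(0,6)Q 0/1 ✗
(1,0)Q 0/3 ✗
(1,1)P 2/3 ✓
(1,4)Q 0/2 ✗
(1,6)P 1/2 ✓
(2,0)P 2/3 ✓
(2,1)P 3/3 ✓
(2,3)Q 1/2 ✓
(2,4)P 2/4 ✓
(2,5)P 3/3 ✓
(2,6)P 2/2 ✓
(3,0)P 2/2 ✓
(3,1)P 4/4 ✓
(3,2)P 1/3 ✗
(3,3)Q 1/4 ✗
(3,4)P 3/4 ✓
(3,5)P 3/3 ✓
(4,1)P 1/2 ✓
(4,2)Q 0/3 ✗
(4,3)P 1/3 ✗
(4,4)P 3/3 ✓
(4,5)P 2/3 ✓
(4,6)Q 0/1 ✗
Unsatisfied: (0,6), (1,0), (1,4), (3,2), (3,3), (4,2), (4,3), (4,6) — 8 in total.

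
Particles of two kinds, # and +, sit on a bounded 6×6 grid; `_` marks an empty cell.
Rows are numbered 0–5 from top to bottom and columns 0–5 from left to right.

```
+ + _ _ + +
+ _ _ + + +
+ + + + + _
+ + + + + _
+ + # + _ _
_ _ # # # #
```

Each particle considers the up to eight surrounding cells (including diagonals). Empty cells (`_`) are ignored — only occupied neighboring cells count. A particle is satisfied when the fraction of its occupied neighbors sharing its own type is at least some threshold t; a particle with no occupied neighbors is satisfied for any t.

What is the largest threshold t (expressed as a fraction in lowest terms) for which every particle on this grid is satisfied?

(0,0)+ 2/2
(0,1)+ 2/2
(0,4)+ 4/4
(0,5)+ 3/3
(1,0)+ 4/4
(1,3)+ 5/5
(1,4)+ 6/6
(1,5)+ 4/4
(2,0)+ 4/4
(2,1)+ 6/6
(2,2)+ 6/6
(2,3)+ 7/7
(2,4)+ 6/6
(3,0)+ 5/5
(3,1)+ 7/8
(3,2)+ 7/8
(3,3)+ 6/7
(3,4)+ 4/4
(4,0)+ 3/3
(4,1)+ 4/6
(4,2)# 2/7
(4,3)+ 3/7
(5,2)# 2/4
(5,3)# 3/4
(5,4)# 2/3
(5,5)# 1/1
The smallest same-type fraction is 2/7 at (4,2), which reduces to 2/7. Any threshold above that leaves this particle unsatisfied.

2/7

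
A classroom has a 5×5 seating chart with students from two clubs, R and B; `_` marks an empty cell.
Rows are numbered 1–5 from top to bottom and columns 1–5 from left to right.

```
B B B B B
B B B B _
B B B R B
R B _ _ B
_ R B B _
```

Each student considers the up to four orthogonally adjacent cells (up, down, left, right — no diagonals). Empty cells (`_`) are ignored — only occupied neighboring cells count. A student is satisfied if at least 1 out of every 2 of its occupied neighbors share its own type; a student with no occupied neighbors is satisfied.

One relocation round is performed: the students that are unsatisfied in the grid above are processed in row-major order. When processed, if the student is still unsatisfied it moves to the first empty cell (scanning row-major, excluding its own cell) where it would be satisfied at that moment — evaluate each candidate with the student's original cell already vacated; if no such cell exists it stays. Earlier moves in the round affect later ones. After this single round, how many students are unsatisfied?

0

Initially unsatisfied (in order): (3,4), (4,1), (4,2), (5,2).
  (3,4) → (5,1).
  (4,1): no empty cell satisfies it; stays.
  (4,2) → (2,5).
  (5,2): now satisfied by earlier moves; stays.
Resulting grid:
B B B B B
B B B B B
B B B _ B
R _ _ _ B
R R B B _
All satisfied now.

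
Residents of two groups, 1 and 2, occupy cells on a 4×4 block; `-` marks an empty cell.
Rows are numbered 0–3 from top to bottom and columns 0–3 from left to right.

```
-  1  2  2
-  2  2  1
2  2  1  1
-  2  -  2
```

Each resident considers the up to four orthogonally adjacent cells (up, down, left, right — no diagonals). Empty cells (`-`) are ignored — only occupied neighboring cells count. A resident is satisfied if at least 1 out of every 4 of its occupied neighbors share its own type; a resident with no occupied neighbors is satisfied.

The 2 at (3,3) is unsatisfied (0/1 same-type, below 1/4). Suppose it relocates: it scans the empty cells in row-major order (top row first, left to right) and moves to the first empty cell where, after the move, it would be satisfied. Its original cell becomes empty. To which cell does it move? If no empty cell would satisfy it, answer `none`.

Vacating (3,3). Empty cells in order:
  (0,0): 0/1 same-type → still unsatisfied.
  (1,0): 2/2 same-type → satisfied — stop here.

(1,0)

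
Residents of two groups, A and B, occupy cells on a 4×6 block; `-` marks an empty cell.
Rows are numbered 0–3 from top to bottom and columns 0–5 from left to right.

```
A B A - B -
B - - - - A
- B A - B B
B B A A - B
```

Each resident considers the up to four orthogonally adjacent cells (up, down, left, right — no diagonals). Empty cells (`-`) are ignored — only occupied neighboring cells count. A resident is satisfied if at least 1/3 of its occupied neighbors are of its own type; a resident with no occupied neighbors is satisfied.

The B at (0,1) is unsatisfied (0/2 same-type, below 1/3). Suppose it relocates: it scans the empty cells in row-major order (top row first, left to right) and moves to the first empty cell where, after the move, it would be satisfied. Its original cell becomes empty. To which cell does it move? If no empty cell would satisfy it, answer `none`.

Vacating (0,1). Empty cells in order:
  (0,3): 1/2 same-type → satisfied — stop here.

(0,3)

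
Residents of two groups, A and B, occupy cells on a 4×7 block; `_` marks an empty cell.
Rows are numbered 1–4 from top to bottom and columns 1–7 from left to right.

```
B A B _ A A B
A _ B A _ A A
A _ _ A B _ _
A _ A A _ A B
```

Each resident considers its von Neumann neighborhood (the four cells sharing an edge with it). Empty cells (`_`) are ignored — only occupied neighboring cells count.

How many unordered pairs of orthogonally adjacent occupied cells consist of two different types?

8

Scan each occupied cell's neighbors to the right and below so each pair is counted once.
From row 1: 5 unlike of 8 pairs (running 5/8).
From row 2: 1 unlike of 4 pairs (running 6/12).
From row 3: 1 unlike of 3 pairs (running 7/15).
From row 4: 1 unlike of 2 pairs (running 8/17).
Total adjacent occupied pairs: 17; unlike-type pairs: 8.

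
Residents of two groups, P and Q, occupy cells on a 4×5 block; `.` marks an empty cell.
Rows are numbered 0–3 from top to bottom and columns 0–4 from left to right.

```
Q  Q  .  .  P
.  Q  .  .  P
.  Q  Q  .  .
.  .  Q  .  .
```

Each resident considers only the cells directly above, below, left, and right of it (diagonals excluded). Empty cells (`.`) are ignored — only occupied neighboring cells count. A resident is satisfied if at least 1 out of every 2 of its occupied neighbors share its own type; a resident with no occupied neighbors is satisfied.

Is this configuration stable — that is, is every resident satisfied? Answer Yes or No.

Row 0: (0,0)Q 1/1 satisfied · (0,1)Q 2/2 satisfied · (0,4)P 1/1 satisfied
Row 1: (1,1)Q 2/2 satisfied · (1,4)P 1/1 satisfied
Row 2: (2,1)Q 2/2 satisfied · (2,2)Q 2/2 satisfied
Row 3: (3,2)Q 1/1 satisfied
All meet the threshold, so the configuration is stable.

Yes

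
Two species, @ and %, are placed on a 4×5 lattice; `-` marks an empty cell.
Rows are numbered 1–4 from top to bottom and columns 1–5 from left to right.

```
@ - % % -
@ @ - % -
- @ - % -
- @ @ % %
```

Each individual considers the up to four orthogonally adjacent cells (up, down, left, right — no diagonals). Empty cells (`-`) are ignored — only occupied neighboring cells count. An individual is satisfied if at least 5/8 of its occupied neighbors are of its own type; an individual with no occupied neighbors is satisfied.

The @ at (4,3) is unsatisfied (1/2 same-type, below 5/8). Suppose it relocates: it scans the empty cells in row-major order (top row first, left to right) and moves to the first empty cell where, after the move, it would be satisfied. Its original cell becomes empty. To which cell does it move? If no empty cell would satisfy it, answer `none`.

(1,2)

Vacating (4,3). Empty cells in order:
  (1,2): 2/3 same-type → satisfied — stop here.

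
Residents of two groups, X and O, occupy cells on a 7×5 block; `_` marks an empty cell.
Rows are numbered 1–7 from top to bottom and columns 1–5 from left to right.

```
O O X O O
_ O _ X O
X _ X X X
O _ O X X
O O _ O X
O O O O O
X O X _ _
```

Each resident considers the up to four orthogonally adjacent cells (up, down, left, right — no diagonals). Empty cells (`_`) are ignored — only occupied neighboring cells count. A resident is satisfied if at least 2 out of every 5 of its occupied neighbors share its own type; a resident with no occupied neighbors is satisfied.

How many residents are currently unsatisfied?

11

(1,1)O 1/1 satisfied
(1,2)O 2/3 satisfied
(1,3)X 0/2 not
(1,4)O 1/3 not
(1,5)O 2/2 satisfied
(2,2)O 1/1 satisfied
(2,4)X 1/3 not
(2,5)O 1/3 not
(3,1)X 0/1 not
(3,3)X 1/2 satisfied
(3,4)X 4/4 satisfied
(3,5)X 2/3 satisfied
(4,1)O 1/2 satisfied
(4,3)O 0/2 not
(4,4)X 2/4 satisfied
(4,5)X 3/3 satisfied
(5,1)O 3/3 satisfied
(5,2)O 2/2 satisfied
(5,4)O 1/3 not
(5,5)X 1/3 not
(6,1)O 2/3 satisfied
(6,2)O 4/4 satisfied
(6,3)O 2/3 satisfied
(6,4)O 3/3 satisfied
(6,5)O 1/2 satisfied
(7,1)X 0/2 not
(7,2)O 1/3 not
(7,3)X 0/2 not
Unsatisfied: (1,3), (1,4), (2,4), (2,5), (3,1), (4,3), (5,4), (5,5), (7,1), (7,2), (7,3) — 11 in total.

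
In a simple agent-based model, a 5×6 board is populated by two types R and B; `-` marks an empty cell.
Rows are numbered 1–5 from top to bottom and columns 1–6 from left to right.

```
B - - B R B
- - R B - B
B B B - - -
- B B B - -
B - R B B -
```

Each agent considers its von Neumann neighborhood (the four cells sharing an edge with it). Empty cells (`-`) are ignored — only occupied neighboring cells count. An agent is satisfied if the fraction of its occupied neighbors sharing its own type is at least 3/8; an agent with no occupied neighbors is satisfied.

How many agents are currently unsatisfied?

3

Row 1: (1,1)B 0/0 satisfied · (1,4)B 1/2 satisfied · (1,5)R 0/2 not · (1,6)B 1/2 satisfied
Row 2: (2,3)R 0/2 not · (2,4)B 1/2 satisfied · (2,6)B 1/1 satisfied
Row 3: (3,1)B 1/1 satisfied · (3,2)B 3/3 satisfied · (3,3)B 2/3 satisfied
Row 4: (4,2)B 2/2 satisfied · (4,3)B 3/4 satisfied · (4,4)B 2/2 satisfied
Row 5: (5,1)B 0/0 satisfied · (5,3)R 0/2 not · (5,4)B 2/3 satisfied · (5,5)B 1/1 satisfied
Unsatisfied: (1,5), (2,3), (5,3) — 3 in total.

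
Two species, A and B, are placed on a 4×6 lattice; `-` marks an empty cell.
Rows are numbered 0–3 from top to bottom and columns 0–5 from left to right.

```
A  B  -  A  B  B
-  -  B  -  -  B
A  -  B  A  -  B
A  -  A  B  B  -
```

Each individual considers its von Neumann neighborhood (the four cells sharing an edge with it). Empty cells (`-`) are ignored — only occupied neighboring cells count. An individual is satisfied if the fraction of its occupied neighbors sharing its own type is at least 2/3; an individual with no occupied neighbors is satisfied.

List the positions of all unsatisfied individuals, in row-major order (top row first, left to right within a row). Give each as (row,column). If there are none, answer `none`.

(0,0), (0,1), (0,3), (0,4), (2,2), (2,3), (3,2), (3,3)

Row 0: (0,0)A 0/1 ✗ · (0,1)B 0/1 ✗ · (0,3)A 0/1 ✗ · (0,4)B 1/2 ✗ · (0,5)B 2/2 ✓
Row 1: (1,2)B 1/1 ✓ · (1,5)B 2/2 ✓
Row 2: (2,0)A 1/1 ✓ · (2,2)B 1/3 ✗ · (2,3)A 0/2 ✗ · (2,5)B 1/1 ✓
Row 3: (3,0)A 1/1 ✓ · (3,2)A 0/2 ✗ · (3,3)B 1/3 ✗ · (3,4)B 1/1 ✓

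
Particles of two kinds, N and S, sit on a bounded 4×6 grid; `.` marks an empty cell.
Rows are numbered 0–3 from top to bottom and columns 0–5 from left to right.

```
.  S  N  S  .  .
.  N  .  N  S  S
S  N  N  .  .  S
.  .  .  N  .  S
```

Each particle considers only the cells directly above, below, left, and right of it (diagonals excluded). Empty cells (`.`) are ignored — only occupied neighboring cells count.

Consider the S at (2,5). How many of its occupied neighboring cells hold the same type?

Occupied neighbors of (2,5): (1,5)=S, (3,5)=S.
Same type (S): 2 of 2.

2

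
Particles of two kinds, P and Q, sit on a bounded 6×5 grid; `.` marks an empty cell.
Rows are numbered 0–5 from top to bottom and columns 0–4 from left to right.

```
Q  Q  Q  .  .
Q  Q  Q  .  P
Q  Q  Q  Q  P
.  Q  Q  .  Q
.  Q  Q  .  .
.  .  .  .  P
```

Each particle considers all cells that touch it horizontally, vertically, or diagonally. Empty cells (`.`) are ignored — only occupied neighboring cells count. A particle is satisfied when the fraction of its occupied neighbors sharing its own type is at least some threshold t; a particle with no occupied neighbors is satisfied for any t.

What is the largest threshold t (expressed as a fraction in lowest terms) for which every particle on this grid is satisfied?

1/3

Row 0: (0,0)Q 3/3 · (0,1)Q 5/5 · (0,2)Q 3/3
Row 1: (1,0)Q 5/5 · (1,1)Q 8/8 · (1,2)Q 6/6 · (1,4)P 1/2
Row 2: (2,0)Q 4/4 · (2,1)Q 7/7 · (2,2)Q 6/6 · (2,3)Q 4/6 · (2,4)P 1/3
Row 3: (3,1)Q 6/6 · (3,2)Q 6/6 · (3,4)Q 1/2
Row 4: (4,1)Q 3/3 · (4,2)Q 3/3
Row 5: (5,4)P — no occupied neighbors
The smallest same-type fraction is 1/3 at (2,4), which reduces to 1/3. Any threshold above that leaves this particle unsatisfied.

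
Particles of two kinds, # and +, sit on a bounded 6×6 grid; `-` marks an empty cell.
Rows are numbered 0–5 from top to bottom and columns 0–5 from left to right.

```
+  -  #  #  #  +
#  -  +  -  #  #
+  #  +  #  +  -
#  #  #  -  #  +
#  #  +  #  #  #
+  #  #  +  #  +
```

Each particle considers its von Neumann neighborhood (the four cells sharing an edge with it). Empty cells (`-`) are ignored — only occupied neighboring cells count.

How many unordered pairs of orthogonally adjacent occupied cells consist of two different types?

Scan each occupied cell's neighbors to the right and below so each pair is counted once.
From row 0: 4 unlike of 7 pairs (running 4/7).
From row 1: 2 unlike of 4 pairs (running 6/11).
From row 2: 7 unlike of 8 pairs (running 13/19).
From row 3: 3 unlike of 8 pairs (running 16/27).
From row 4: 6 unlike of 11 pairs (running 22/38).
From row 5: 4 unlike of 5 pairs (running 26/43).
Total adjacent occupied pairs: 43; unlike-type pairs: 26.

26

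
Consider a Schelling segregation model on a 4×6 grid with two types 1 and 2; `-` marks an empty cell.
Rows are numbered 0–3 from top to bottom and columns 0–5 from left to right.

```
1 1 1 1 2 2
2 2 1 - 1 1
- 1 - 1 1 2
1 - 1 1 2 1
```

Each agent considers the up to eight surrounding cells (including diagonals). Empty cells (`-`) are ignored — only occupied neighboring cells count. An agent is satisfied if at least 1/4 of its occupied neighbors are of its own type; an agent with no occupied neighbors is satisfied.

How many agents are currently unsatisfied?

3

Row 0: (0,0)1 1/3 ok · (0,1)1 3/5 ok · (0,2)1 3/4 ok · (0,3)1 3/4 ok · (0,4)2 1/4 ok · (0,5)2 1/3 ok
Row 1: (1,0)2 1/4 ok · (1,1)2 1/6 unhappy · (1,2)1 5/6 ok · (1,4)1 4/7 ok · (1,5)1 2/5 ok
Row 2: (2,1)1 3/5 ok · (2,3)1 5/6 ok · (2,4)1 5/7 ok · (2,5)2 1/5 unhappy
Row 3: (3,0)1 1/1 ok · (3,2)1 3/3 ok · (3,3)1 3/4 ok · (3,4)2 1/5 unhappy · (3,5)1 1/3 ok
Unsatisfied: (1,1), (2,5), (3,4) — 3 in total.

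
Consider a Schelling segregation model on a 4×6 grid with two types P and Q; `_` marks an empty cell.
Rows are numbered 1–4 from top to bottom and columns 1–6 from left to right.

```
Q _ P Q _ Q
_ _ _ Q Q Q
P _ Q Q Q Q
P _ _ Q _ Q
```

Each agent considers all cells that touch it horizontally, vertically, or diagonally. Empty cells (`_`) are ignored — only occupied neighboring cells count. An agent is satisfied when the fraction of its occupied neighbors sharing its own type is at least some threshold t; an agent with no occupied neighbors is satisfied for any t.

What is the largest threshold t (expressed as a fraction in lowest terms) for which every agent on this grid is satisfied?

Row 1: (1,1)Q — no occupied neighbors · (1,3)P 0/2 · (1,4)Q 2/3 · (1,6)Q 2/2
Row 2: (2,4)Q 5/6 · (2,5)Q 7/7 · (2,6)Q 4/4
Row 3: (3,1)P 1/1 · (3,3)Q 3/3 · (3,4)Q 5/5 · (3,5)Q 7/7 · (3,6)Q 4/4
Row 4: (4,1)P 1/1 · (4,4)Q 3/3 · (4,6)Q 2/2
The smallest same-type fraction is 0/2 at (1,3), which reduces to 0/1. Any threshold above that leaves this agent unsatisfied.

0/1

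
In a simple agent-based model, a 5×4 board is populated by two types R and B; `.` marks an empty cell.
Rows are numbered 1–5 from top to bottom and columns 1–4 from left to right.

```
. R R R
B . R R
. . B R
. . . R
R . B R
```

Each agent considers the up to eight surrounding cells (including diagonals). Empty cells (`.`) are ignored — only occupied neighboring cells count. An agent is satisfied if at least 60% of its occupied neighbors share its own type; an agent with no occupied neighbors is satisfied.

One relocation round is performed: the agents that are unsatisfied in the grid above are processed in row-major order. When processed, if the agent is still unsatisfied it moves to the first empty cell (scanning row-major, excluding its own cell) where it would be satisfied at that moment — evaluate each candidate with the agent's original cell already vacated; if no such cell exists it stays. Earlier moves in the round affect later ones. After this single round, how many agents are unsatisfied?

1

Initially unsatisfied (in order): (2,1), (3,3), (4,4), (5,3), (5,4).
  (2,1) → (3,1).
  (3,3) → (4,2).
  (4,4): now satisfied by earlier moves; stays.
  (5,3) → (3,2).
  (5,4): now satisfied by earlier moves; stays.
Resulting grid:
. R R R
. . R R
B B . R
. B . R
R . . R
Unsatisfied now: (5,1).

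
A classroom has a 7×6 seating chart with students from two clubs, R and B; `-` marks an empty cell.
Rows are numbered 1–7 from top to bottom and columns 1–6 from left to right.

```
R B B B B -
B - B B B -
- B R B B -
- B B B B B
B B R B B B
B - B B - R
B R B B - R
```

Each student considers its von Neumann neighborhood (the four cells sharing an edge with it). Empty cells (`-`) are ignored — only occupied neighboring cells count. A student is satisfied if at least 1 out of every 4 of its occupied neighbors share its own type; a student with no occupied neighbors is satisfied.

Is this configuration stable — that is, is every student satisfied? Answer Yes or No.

(1,1)R 0/2 not
(1,2)B 1/2 satisfied
(1,3)B 3/3 satisfied
(1,4)B 3/3 satisfied
(1,5)B 2/2 satisfied
(2,1)B 0/1 not
(2,3)B 2/3 satisfied
(2,4)B 4/4 satisfied
(2,5)B 3/3 satisfied
(3,2)B 1/2 satisfied
(3,3)R 0/4 not
(3,4)B 3/4 satisfied
(3,5)B 3/3 satisfied
(4,2)B 3/3 satisfied
(4,3)B 2/4 satisfied
(4,4)B 4/4 satisfied
(4,5)B 4/4 satisfied
(4,6)B 2/2 satisfied
(5,1)B 2/2 satisfied
(5,2)B 2/3 satisfied
(5,3)R 0/4 not
(5,4)B 3/4 satisfied
(5,5)B 3/3 satisfied
(5,6)B 2/3 satisfied
(6,1)B 2/2 satisfied
(6,3)B 2/3 satisfied
(6,4)B 3/3 satisfied
(6,6)R 1/2 satisfied
(7,1)B 1/2 satisfied
(7,2)R 0/2 not
(7,3)B 2/3 satisfied
(7,4)B 2/2 satisfied
(7,6)R 1/1 satisfied
For instance (1,1) has only 0/2 same-type neighbors, below 1/4.

No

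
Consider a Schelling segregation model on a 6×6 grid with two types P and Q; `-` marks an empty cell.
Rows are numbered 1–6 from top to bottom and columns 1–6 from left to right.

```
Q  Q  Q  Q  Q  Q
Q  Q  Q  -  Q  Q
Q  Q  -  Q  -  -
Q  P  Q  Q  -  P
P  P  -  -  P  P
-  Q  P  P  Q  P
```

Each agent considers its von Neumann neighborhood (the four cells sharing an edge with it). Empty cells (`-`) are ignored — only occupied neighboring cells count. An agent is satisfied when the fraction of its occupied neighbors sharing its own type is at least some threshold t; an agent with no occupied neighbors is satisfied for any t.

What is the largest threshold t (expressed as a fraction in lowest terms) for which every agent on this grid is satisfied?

0/1

(1,1)Q 2/2
(1,2)Q 3/3
(1,3)Q 3/3
(1,4)Q 2/2
(1,5)Q 3/3
(1,6)Q 2/2
(2,1)Q 3/3
(2,2)Q 4/4
(2,3)Q 2/2
(2,5)Q 2/2
(2,6)Q 2/2
(3,1)Q 3/3
(3,2)Q 2/3
(3,4)Q 1/1
(4,1)Q 1/3
(4,2)P 1/4
(4,3)Q 1/2
(4,4)Q 2/2
(4,6)P 1/1
(5,1)P 1/2
(5,2)P 2/3
(5,5)P 1/2
(5,6)P 3/3
(6,2)Q 0/2
(6,3)P 1/2
(6,4)P 1/2
(6,5)Q 0/3
(6,6)P 1/2
The smallest same-type fraction is 0/2 at (6,2), which reduces to 0/1. Any threshold above that leaves this agent unsatisfied.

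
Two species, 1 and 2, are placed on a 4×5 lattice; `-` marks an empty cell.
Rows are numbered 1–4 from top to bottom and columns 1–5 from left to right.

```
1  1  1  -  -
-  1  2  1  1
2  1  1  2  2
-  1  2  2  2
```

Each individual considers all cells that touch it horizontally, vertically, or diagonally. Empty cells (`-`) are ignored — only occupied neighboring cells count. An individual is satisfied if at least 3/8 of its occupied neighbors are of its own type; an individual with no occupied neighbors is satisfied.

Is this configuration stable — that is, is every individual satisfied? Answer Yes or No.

Row 1: (1,1)1 2/2 satisfied · (1,2)1 3/4 satisfied · (1,3)1 3/4 satisfied
Row 2: (2,2)1 5/7 satisfied · (2,3)2 1/7 not · (2,4)1 3/6 satisfied · (2,5)1 1/3 not
Row 3: (3,1)2 0/3 not · (3,2)1 3/6 satisfied · (3,3)1 4/8 satisfied · (3,4)2 5/8 satisfied · (3,5)2 3/5 satisfied
Row 4: (4,2)1 2/4 satisfied · (4,3)2 2/5 satisfied · (4,4)2 4/5 satisfied · (4,5)2 3/3 satisfied
For instance (2,3) has only 1/7 same-type neighbors, below 3/8.

No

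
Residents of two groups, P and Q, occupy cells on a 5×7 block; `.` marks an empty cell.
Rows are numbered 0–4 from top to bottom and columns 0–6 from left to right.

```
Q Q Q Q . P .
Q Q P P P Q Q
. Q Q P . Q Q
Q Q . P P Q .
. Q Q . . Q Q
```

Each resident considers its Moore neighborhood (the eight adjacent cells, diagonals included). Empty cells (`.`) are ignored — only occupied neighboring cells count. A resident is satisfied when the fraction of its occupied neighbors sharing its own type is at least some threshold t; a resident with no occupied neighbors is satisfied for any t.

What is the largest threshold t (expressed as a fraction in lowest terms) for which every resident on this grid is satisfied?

(0,0)Q 3/3
(0,1)Q 4/5
(0,2)Q 3/5
(0,3)Q 1/4
(0,5)P 1/3
(1,0)Q 4/4
(1,1)Q 6/7
(1,2)P 2/8
(1,3)P 3/6
(1,4)P 3/6
(1,5)Q 3/5
(1,6)Q 3/4
(2,1)Q 5/6
(2,2)Q 3/7
(2,3)P 5/6
(2,5)Q 4/6
(2,6)Q 4/4
(3,0)Q 3/3
(3,1)Q 5/5
(3,3)P 2/4
(3,4)P 2/5
(3,5)Q 4/5
(4,1)Q 3/3
(4,2)Q 2/3
(4,5)Q 2/3
(4,6)Q 2/2
The smallest same-type fraction is 1/4 at (0,3), which reduces to 1/4. Any threshold above that leaves this resident unsatisfied.

1/4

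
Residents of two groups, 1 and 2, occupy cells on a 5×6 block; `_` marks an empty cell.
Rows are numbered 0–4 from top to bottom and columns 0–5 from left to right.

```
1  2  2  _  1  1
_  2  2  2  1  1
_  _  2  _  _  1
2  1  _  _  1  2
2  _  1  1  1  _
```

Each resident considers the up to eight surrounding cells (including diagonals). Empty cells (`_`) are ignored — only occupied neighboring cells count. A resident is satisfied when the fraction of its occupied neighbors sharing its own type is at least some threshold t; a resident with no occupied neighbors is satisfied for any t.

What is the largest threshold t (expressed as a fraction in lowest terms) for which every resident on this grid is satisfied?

(0,0)1 0/2
(0,1)2 3/4
(0,2)2 4/4
(0,4)1 3/4
(0,5)1 3/3
(1,1)2 4/5
(1,2)2 5/5
(1,3)2 3/5
(1,4)1 4/5
(1,5)1 4/4
(2,2)2 3/4
(2,5)1 3/4
(3,0)2 1/2
(3,1)1 1/4
(3,4)1 3/4
(3,5)2 0/3
(4,0)2 1/2
(4,2)1 2/2
(4,3)1 3/3
(4,4)1 2/3
The smallest same-type fraction is 0/2 at (0,0), which reduces to 0/1. Any threshold above that leaves this resident unsatisfied.

0/1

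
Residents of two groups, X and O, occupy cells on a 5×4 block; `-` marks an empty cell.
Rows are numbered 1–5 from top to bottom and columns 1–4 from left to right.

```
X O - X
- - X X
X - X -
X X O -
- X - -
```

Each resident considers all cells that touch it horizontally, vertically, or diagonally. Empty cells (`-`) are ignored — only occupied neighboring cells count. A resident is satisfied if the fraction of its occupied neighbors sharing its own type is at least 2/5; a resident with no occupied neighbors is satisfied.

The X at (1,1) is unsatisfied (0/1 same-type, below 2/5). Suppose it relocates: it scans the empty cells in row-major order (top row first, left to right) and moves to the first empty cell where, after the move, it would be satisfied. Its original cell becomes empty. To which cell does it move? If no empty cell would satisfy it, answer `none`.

Vacating (1,1). Empty cells in order:
  (1,3): 3/4 same-type → satisfied — stop here.

(1,3)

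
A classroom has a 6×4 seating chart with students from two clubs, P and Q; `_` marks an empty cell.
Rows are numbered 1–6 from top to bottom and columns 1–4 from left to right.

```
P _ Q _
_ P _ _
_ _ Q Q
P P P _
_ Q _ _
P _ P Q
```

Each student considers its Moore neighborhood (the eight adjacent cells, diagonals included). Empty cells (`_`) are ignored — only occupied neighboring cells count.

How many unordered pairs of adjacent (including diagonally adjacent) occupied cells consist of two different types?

Scan each occupied cell's neighbors to the right and below (and the two forward diagonals) so each pair is counted once.
From row 1: 1 unlike of 2 pairs (running 1/2).
From row 2: 1 unlike of 1 pairs (running 2/3).
From row 3: 3 unlike of 4 pairs (running 5/7).
From row 4: 3 unlike of 5 pairs (running 8/12).
From row 5: 2 unlike of 2 pairs (running 10/14).
From row 6: 1 unlike of 1 pairs (running 11/15).
Total adjacent occupied pairs: 15; unlike-type pairs: 11.

11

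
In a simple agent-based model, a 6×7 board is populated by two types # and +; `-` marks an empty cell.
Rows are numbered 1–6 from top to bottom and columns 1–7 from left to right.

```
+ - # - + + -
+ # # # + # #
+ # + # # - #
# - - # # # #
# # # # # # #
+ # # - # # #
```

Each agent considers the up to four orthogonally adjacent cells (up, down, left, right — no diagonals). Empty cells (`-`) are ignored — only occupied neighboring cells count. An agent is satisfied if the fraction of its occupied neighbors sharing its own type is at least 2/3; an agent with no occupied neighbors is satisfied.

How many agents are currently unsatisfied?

(1,1)+ 1/1 ✓
(1,3)# 1/1 ✓
(1,5)+ 2/2 ✓
(1,6)+ 1/2 ✗
(2,1)+ 2/3 ✓
(2,2)# 2/3 ✓
(2,3)# 3/4 ✓
(2,4)# 2/3 ✓
(2,5)+ 1/4 ✗
(2,6)# 1/3 ✗
(2,7)# 2/2 ✓
(3,1)+ 1/3 ✗
(3,2)# 1/3 ✗
(3,3)+ 0/3 ✗
(3,4)# 3/4 ✓
(3,5)# 2/3 ✓
(3,7)# 2/2 ✓
(4,1)# 1/2 ✗
(4,4)# 3/3 ✓
(4,5)# 4/4 ✓
(4,6)# 3/3 ✓
(4,7)# 3/3 ✓
(5,1)# 2/3 ✓
(5,2)# 3/3 ✓
(5,3)# 3/3 ✓
(5,4)# 3/3 ✓
(5,5)# 4/4 ✓
(5,6)# 4/4 ✓
(5,7)# 3/3 ✓
(6,1)+ 0/2 ✗
(6,2)# 2/3 ✓
(6,3)# 2/2 ✓
(6,5)# 2/2 ✓
(6,6)# 3/3 ✓
(6,7)# 2/2 ✓
Unsatisfied: (1,6), (2,5), (2,6), (3,1), (3,2), (3,3), (4,1), (6,1) — 8 in total.

8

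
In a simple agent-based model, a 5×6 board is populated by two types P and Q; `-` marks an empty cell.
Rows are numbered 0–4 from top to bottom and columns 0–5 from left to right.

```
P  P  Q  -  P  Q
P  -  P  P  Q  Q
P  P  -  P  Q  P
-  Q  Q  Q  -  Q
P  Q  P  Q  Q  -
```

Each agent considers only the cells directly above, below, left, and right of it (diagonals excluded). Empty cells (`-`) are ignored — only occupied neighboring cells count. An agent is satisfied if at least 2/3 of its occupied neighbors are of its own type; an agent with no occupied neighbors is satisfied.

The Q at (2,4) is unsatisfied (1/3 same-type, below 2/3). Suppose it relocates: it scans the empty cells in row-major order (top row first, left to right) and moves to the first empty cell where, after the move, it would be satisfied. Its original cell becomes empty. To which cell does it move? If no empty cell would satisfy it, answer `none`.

(3,4)

Vacating (2,4). Empty cells in order:
  (0,3): 1/3 same-type → still unsatisfied.
  (1,1): 0/4 same-type → still unsatisfied.
  (2,2): 1/4 same-type → still unsatisfied.
  (3,0): 1/3 same-type → still unsatisfied.
  (3,4): 3/3 same-type → satisfied — stop here.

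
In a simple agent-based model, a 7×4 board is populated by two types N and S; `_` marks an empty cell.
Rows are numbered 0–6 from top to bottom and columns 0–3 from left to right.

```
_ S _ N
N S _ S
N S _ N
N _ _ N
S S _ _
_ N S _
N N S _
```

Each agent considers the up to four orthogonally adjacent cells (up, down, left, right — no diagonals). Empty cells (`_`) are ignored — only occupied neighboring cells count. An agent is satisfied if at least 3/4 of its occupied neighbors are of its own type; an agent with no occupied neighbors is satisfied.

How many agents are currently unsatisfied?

14

(0,1)S 1/1 ok
(0,3)N 0/1 unhappy
(1,0)N 1/2 unhappy
(1,1)S 2/3 unhappy
(1,3)S 0/2 unhappy
(2,0)N 2/3 unhappy
(2,1)S 1/2 unhappy
(2,3)N 1/2 unhappy
(3,0)N 1/2 unhappy
(3,3)N 1/1 ok
(4,0)S 1/2 unhappy
(4,1)S 1/2 unhappy
(5,1)N 1/3 unhappy
(5,2)S 1/2 unhappy
(6,0)N 1/1 ok
(6,1)N 2/3 unhappy
(6,2)S 1/2 unhappy
Unsatisfied: (0,3), (1,0), (1,1), (1,3), (2,0), (2,1), (2,3), (3,0), (4,0), (4,1), (5,1), (5,2), (6,1), (6,2) — 14 in total.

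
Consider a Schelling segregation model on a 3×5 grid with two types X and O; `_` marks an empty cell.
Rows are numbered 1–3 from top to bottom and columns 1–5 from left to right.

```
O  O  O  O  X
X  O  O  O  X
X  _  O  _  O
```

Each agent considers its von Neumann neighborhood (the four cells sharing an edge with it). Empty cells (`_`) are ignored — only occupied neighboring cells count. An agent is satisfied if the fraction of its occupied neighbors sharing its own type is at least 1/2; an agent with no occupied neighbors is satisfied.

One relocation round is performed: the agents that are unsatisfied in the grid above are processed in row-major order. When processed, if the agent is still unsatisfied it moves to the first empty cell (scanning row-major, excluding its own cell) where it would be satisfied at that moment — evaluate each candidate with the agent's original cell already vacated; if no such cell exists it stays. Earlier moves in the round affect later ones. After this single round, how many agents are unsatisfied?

1

Initially unsatisfied (in order): (2,1), (2,5), (3,5).
  (2,1): no empty cell satisfies it; stays.
  (2,5): no empty cell satisfies it; stays.
  (3,5) → (3,2).
Resulting grid:
O O O O X
X O O O X
X O O _ _
Unsatisfied now: (2,1).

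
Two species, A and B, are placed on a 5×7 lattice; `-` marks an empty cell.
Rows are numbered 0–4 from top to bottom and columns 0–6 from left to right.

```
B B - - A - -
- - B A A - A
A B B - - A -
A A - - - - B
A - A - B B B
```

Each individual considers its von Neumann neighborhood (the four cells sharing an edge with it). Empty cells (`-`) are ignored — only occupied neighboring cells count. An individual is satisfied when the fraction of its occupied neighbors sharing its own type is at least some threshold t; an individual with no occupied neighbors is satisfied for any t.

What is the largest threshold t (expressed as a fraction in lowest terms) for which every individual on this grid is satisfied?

1/3

(0,0)B 1/1
(0,1)B 1/1
(0,4)A 1/1
(1,2)B 1/2
(1,3)A 1/2
(1,4)A 2/2
(1,6)A — no occupied neighbors
(2,0)A 1/2
(2,1)B 1/3
(2,2)B 2/2
(2,5)A — no occupied neighbors
(3,0)A 3/3
(3,1)A 1/2
(3,6)B 1/1
(4,0)A 1/1
(4,2)A — no occupied neighbors
(4,4)B 1/1
(4,5)B 2/2
(4,6)B 2/2
The smallest same-type fraction is 1/3 at (2,1), which reduces to 1/3. Any threshold above that leaves this individual unsatisfied.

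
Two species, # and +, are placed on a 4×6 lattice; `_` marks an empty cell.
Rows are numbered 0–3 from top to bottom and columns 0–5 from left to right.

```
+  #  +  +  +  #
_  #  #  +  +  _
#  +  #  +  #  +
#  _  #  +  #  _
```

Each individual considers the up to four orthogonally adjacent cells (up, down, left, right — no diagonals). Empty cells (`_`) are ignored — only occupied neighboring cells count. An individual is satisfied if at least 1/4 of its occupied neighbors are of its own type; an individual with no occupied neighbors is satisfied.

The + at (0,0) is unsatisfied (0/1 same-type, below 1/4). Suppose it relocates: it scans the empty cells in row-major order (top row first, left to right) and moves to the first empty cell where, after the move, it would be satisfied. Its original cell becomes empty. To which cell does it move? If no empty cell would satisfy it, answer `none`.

Vacating (0,0). Empty cells in order:
  (1,0): 0/2 same-type → still unsatisfied.
  (1,5): 2/3 same-type → satisfied — stop here.

(1,5)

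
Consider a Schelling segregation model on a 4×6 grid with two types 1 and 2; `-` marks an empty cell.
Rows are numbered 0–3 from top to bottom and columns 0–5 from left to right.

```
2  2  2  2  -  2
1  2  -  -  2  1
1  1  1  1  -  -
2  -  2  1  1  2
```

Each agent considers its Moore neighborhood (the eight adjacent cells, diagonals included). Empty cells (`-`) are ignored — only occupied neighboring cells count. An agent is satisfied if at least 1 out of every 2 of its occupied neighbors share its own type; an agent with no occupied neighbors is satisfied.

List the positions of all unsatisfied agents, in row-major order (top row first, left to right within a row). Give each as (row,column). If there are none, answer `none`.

Row 0: (0,0)2 2/3 ✓ · (0,1)2 3/4 ✓ · (0,2)2 3/3 ✓ · (0,3)2 2/2 ✓ · (0,5)2 1/2 ✓
Row 1: (1,0)1 2/5 ✗ · (1,1)2 3/7 ✗ · (1,4)2 2/4 ✓ · (1,5)1 0/2 ✗
Row 2: (2,0)1 2/4 ✓ · (2,1)1 3/6 ✓ · (2,2)1 3/5 ✓ · (2,3)1 3/5 ✓
Row 3: (3,0)2 0/2 ✗ · (3,2)2 0/4 ✗ · (3,3)1 3/4 ✓ · (3,4)1 2/3 ✓ · (3,5)2 0/1 ✗

(1,0), (1,1), (1,5), (3,0), (3,2), (3,5)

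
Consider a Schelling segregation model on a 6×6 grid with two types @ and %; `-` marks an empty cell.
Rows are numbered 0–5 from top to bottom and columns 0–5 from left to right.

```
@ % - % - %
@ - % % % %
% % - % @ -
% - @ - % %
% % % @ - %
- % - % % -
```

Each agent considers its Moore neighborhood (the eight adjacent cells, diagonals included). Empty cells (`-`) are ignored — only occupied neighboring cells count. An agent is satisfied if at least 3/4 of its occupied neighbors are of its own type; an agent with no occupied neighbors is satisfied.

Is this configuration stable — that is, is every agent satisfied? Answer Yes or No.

Row 0: (0,0)@ 1/2 not · (0,1)% 1/3 not · (0,3)% 3/3 satisfied · (0,5)% 2/2 satisfied
Row 1: (1,0)@ 1/4 not · (1,2)% 5/5 satisfied · (1,3)% 4/5 satisfied · (1,4)% 5/6 satisfied · (1,5)% 2/3 not
Row 2: (2,0)% 2/3 not · (2,1)% 3/5 not · (2,3)% 4/6 not · (2,4)@ 0/6 not
Row 3: (3,0)% 4/4 satisfied · (3,2)@ 1/5 not · (3,4)% 3/5 not · (3,5)% 2/3 not
Row 4: (4,0)% 3/3 satisfied · (4,1)% 4/5 satisfied · (4,2)% 3/5 not · (4,3)@ 1/5 not · (4,5)% 3/3 satisfied
Row 5: (5,1)% 3/3 satisfied · (5,3)% 2/3 not · (5,4)% 2/3 not
For instance (0,0) has only 1/2 same-type neighbors, below 3/4.

No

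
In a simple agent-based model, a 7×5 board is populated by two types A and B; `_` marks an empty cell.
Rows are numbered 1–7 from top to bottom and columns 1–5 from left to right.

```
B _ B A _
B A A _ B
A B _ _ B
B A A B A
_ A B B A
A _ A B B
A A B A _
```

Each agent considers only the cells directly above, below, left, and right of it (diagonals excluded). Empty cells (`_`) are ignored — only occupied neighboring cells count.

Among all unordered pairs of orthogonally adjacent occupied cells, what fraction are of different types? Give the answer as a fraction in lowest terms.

11/17

Scan each occupied cell's neighbors to the right and below so each pair is counted once.
From row 1: 2 unlike of 3 pairs (running 2/3).
From row 2: 3 unlike of 5 pairs (running 5/8).
From row 3: 4 unlike of 4 pairs (running 9/12).
From row 4: 4 unlike of 8 pairs (running 13/20).
From row 5: 4 unlike of 6 pairs (running 17/26).
From row 6: 3 unlike of 5 pairs (running 20/31).
From row 7: 2 unlike of 3 pairs (running 22/34).
Total adjacent occupied pairs: 34; unlike-type pairs: 22.
22/34 reduces to 11/17.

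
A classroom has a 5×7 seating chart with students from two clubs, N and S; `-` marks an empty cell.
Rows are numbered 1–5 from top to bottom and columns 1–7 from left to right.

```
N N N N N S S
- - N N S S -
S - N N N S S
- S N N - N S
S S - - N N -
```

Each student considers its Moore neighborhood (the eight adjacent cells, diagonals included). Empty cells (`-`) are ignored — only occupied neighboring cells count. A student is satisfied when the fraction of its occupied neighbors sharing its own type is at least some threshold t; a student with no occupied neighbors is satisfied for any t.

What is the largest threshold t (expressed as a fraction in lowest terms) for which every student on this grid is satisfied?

3/8

Row 1: (1,1)N 1/1 · (1,2)N 3/3 · (1,3)N 4/4 · (1,4)N 4/5 · (1,5)N 2/5 · (1,6)S 3/4 · (1,7)S 2/2
Row 2: (2,3)N 6/6 · (2,4)N 7/8 · (2,5)S 3/8 · (2,6)S 5/7
Row 3: (3,1)S 1/1 · (3,3)N 5/6 · (3,4)N 6/7 · (3,5)N 4/7 · (3,6)S 4/6 · (3,7)S 3/4
Row 4: (4,2)S 3/5 · (4,3)N 3/5 · (4,4)N 5/5 · (4,6)N 3/6 · (4,7)S 2/4
Row 5: (5,1)S 2/2 · (5,2)S 2/3 · (5,5)N 3/3 · (5,6)N 2/3
The smallest same-type fraction is 3/8 at (2,5), which reduces to 3/8. Any threshold above that leaves this student unsatisfied.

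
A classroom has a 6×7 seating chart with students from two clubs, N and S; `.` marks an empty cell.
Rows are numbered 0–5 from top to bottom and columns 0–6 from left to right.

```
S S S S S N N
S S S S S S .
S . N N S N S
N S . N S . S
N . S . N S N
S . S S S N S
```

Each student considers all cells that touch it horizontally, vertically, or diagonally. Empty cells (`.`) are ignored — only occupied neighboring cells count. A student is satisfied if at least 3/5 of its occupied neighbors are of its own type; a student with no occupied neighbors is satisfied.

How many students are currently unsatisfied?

(0,0)S 3/3 satisfied
(0,1)S 5/5 satisfied
(0,2)S 5/5 satisfied
(0,3)S 5/5 satisfied
(0,4)S 4/5 satisfied
(0,5)N 1/4 not
(0,6)N 1/2 not
(1,0)S 4/4 satisfied
(1,1)S 6/7 satisfied
(1,2)S 5/7 satisfied
(1,3)S 6/8 satisfied
(1,4)S 5/8 satisfied
(1,5)S 4/7 not
(2,0)S 3/4 satisfied
(2,2)N 2/6 not
(2,3)N 2/7 not
(2,4)S 4/7 not
(2,5)N 0/6 not
(2,6)S 2/3 satisfied
(3,0)N 1/3 not
(3,1)S 2/5 not
(3,3)N 3/6 not
(3,4)S 2/6 not
(3,6)S 2/4 not
(4,0)N 1/3 not
(4,2)S 3/4 satisfied
(4,4)N 2/6 not
(4,5)S 4/7 not
(4,6)N 1/4 not
(5,0)S 0/1 not
(5,2)S 2/2 satisfied
(5,3)S 3/4 satisfied
(5,4)S 2/4 not
(5,5)N 2/5 not
(5,6)S 1/3 not
Unsatisfied: (0,5), (0,6), (1,5), (2,2), (2,3), (2,4), (2,5), (3,0), (3,1), (3,3), (3,4), (3,6), (4,0), (4,4), (4,5), (4,6), (5,0), (5,4), (5,5), (5,6) — 20 in total.

20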